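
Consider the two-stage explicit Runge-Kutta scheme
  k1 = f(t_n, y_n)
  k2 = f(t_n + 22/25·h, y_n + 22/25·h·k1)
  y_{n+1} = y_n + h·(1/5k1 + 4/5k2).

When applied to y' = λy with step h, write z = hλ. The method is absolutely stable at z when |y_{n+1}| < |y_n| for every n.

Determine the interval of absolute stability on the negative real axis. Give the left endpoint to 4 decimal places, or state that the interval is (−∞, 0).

With y'=λy (z=hλ):
  k1=λy_n ⇒ h·k1=z·y_n;  k2=λ(1+22/25z)y_n ⇒ h·k2=z(1+22/25z)y_n
  y_{n+1}/y_n = 1 + 1/5z + 4/5z(1+22/25z) = 1 + z + 88/125z²
  ⇒ R(z) = 1 + z + 88/125z².

Boundary: |R(x)|=1, x<0.
x=-1.29: |R|=0.8815
R=1: x+88/125x²=0 ⇒ x=−125/88=-1.4205; min R=1−1/(4·88/125)=0.6449>−1
Confirm numerically:
  x=-1.222: |R|=0.82927 <1
  x=-1.020: |R|=0.71244 <1
  x=-0.905: |R|=0.67159 <1
  x=-0.610: |R|=0.65196 <1
  x=-1.944: |R|=1.71651 >1
  x=-1.839: |R|=1.54187 >1
  x=-1.744: |R|=1.39724 >1
Stable set (-1.4205, 0).

z∈(-1.4205,0).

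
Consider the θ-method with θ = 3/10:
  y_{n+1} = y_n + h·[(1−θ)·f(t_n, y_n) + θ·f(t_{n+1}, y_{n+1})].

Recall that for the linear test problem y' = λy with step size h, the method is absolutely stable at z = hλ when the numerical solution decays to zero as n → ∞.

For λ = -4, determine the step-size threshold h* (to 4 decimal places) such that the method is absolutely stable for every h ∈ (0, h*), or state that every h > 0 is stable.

(-5.0000,0); λ=-4 ⇒ h* = (5)/4 = 1.2500.

Set f=λy, z=hλ:
  y_{n+1} = y_n + z·[7/10·y_n + 3/10·y_{n+1}] ⇒ (1 − 3/10z)y_{n+1} = (1 + 7/10z)y_n
  R(z) = (1 + 7/10z)/(1 − 3/10z).

Need |R(x)|<1, x<0.
x=-1.43: |R|=0.0007
R=−1: 1+7/10x = −1+3/10x ⇒ -2/5x=2 ⇒ x=2/(-2/5)=-5.0000
Confirm numerically:
  x=-4.914: |R|=0.98610 <1
  x=-4.106: |R|=0.83977 <1
  x=-2.306: |R|=0.36305 <1
  x=-5.277: |R|=1.04289 >1
  x=-5.212: |R|=1.03308 >1
So |R|<1 on (-5.0000, 0).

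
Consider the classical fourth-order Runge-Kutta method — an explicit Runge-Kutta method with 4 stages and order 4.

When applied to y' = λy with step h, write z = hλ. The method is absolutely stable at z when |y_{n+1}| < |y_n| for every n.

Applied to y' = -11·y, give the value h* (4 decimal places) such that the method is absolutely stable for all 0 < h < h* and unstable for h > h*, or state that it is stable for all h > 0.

Set f=λy, z=hλ:
  order 4, 4-stage ⇒ R(z)=1+z+z^2/2+z^3/6+z^4/24
  (e.g. R(-0.37)=0.69079, |R|=0.69079)

Need |R(x)|<1, x<0.
x=-0.37: |R|=0.6908
|R(-1.42)|=0.2804 |R(-1.39)|=0.2840 |R(-0.88)|=0.4186
Bisect:
  x_lo=-3.2005 |R|=1.8291  x_hi=-0.3739 |R|=0.6881
  mid=-1.78721 |R|=0.28352 →hi
  mid=-2.49387 |R|=0.64247 →hi
  mid=-2.84720 |R|=1.09743 →lo
  mid=-2.67054 |R|=0.84033 →hi
  mid=-2.75887 |R|=0.96089 →hi
  mid=-2.80304 |R|=1.02709 →lo
  mid=-2.78096 |R|=0.99348 →hi
  mid=-2.79200 |R|=1.01015 →lo
  ...
  [-2.78544,-2.78527] ⇒ x*=-2.7853
Interval (-2.7853, 0).

(-2.7853,0); λ=-11 ⇒ h* = 0.2532.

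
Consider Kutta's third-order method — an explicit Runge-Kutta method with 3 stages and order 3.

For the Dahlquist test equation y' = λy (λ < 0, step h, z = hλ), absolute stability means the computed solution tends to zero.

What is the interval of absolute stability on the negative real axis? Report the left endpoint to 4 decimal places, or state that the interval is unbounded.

z∈(-2.5127,0).

With y'=λy (z=hλ):
  order 3, 3-stage ⇒ R(z)=1+z+z^2/2+z^3/6
  (e.g. R(-0.76)=0.45564, |R|=0.45564)

Find x<0 with |R(x)|<1.
x=-0.76: |R|=0.4556
|R(-2.47)|=0.9311 |R(-1.4)|=0.1227 |R(-0.67)|=0.5043
Bisect:
  x_lo=-3.3722 |R|=3.0778  x_hi=-0.0652 |R|=0.9369
  mid=-1.71871 |R|=0.08790 →hi
  mid=-2.54548 |R|=1.05463 →lo
  mid=-2.13209 |R|=0.47454 →hi
  mid=-2.33879 |R|=0.73599 →hi
  mid=-2.44213 |R|=0.88761 →hi
  mid=-2.49380 |R|=0.96913 →hi
  mid=-2.51964 |R|=1.01137 →lo
  mid=-2.50672 |R|=0.99012 →hi
  ...
  [-2.51278,-2.51257] ⇒ x*=-2.5127
So |R|<1 on (-2.5127, 0).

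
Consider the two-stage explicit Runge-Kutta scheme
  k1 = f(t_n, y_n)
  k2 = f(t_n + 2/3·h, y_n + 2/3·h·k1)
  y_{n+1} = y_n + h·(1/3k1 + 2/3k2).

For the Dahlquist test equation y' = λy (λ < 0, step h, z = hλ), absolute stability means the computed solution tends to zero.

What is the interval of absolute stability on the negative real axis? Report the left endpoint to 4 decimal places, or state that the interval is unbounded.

z∈(-2.2500,0).

With y'=λy (z=hλ):
  k1=λy_n ⇒ h·k1=z·y_n;  k2=λ(1+2/3z)y_n ⇒ h·k2=z(1+2/3z)y_n
  y_{n+1}/y_n = 1 + 1/3z + 2/3z(1+2/3z) = 1 + z + 4/9z²
  R(z) = 1 + z + 4/9z².

Boundary: |R(x)|=1, x<0.
x=-1.62: |R|=0.5464
R=1: x+4/9x²=0 ⇒ x=−9/4=-2.2500; min R=1−1/(4·4/9)=0.4375>−1
Confirm numerically:
  x=-1.944: |R|=0.73562 <1
  x=-1.771: |R|=0.62297 <1
  x=-1.711: |R|=0.59012 <1
  x=-1.548: |R|=0.51702 <1
  x=-2.565: |R|=1.35910 >1
  x=-2.287: |R|=1.03761 >1
Interval (-2.2500, 0).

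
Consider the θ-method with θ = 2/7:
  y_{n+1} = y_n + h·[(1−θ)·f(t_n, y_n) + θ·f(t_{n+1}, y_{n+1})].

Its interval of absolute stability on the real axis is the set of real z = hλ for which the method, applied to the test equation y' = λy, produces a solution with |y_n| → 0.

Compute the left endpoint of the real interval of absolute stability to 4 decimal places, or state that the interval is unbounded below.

left endpoint -4.6667.

With y'=λy (z=hλ):
  y_{n+1} = y_n + z·[5/7·y_n + 2/7·y_{n+1}] ⇒ (1 − 2/7z)y_{n+1} = (1 + 5/7z)y_n
  ⇒ R(z) = (1 + 5/7z)/(1 − 2/7z).

Boundary: |R(x)|=1, x<0.
x=-1.33: |R|=0.0362
R=−1: 1+5/7x = −1+2/7x ⇒ -3/7x=2 ⇒ x=2/(-3/7)=-4.6667
Confirm numerically:
  x=-3.583: |R|=0.77051 <1
  x=-2.618: |R|=0.49771 <1
  x=-2.428: |R|=0.43354 <1
  x=-4.978: |R|=1.05508 >1
  x=-4.696: |R|=1.00537 >1
Interval (-4.6667, 0).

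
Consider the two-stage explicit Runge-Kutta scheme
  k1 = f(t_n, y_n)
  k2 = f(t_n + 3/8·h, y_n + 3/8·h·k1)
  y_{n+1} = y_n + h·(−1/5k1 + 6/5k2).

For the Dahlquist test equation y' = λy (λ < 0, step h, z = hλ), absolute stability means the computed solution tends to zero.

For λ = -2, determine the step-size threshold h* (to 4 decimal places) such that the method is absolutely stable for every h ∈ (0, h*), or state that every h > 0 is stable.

(-2.2222,0); λ=-2 ⇒ h* = (20/9)/2 = 1.1111.

Set f=λy, z=hλ:
  k1=λy_n ⇒ h·k1=z·y_n;  k2=λ(1+3/8z)y_n ⇒ h·k2=z(1+3/8z)y_n
  y_{n+1}/y_n = 1 − 1/5z + 6/5z(1+3/8z) = 1 + z + 9/20z²
  Hence R(z) = 1 + z + 9/20z².

Find x<0 with |R(x)|<1.
x=-1.31: |R|=0.4622
R=1: x+9/20x²=0 ⇒ x=−20/9=-2.2222; min R=1−1/(4·9/20)=0.4444>−1
Confirm numerically:
  x=-2.114: |R|=0.89705 <1
  x=-1.649: |R|=0.57464 <1
  x=-1.620: |R|=0.56098 <1
  x=-1.569: |R|=0.53879 <1
  x=-2.535: |R|=1.35680 >1
  x=-2.376: |R|=1.16442 >1
Interval (-2.2222, 0).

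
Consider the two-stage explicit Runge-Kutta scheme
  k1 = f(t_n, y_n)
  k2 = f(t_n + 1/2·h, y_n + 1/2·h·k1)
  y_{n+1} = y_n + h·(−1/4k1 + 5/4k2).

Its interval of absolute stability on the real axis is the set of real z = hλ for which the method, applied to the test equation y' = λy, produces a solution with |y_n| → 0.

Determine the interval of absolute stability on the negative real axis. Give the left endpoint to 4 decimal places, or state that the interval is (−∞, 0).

z∈(-1.6000,0).

Set f=λy, z=hλ:
  k1=λy_n ⇒ h·k1=z·y_n;  k2=λ(1+1/2z)y_n ⇒ h·k2=z(1+1/2z)y_n
  y_{n+1}/y_n = 1 − 1/4z + 5/4z(1+1/2z) = 1 + z + 5/8z²
  Hence R(z) = 1 + z + 5/8z².

Boundary: |R(x)|=1, x<0.
x=-0.69: |R|=0.6076
R=1: x+5/8x²=0 ⇒ x=−8/5=-1.6000; min R=1−1/(4·5/8)=0.6000>−1
Confirm numerically:
  x=-1.380: |R|=0.81025 <1
  x=-1.139: |R|=0.67183 <1
  x=-1.084: |R|=0.65041 <1
  x=-1.032: |R|=0.63364 <1
  x=-1.955: |R|=1.43377 >1
  x=-1.871: |R|=1.31690 >1
Stable set (-1.6000, 0).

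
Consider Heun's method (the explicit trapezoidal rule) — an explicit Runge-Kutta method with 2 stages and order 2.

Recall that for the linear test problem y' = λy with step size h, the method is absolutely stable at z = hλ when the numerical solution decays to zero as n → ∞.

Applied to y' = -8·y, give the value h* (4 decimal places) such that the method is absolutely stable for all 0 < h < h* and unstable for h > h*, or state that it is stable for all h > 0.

On y'=λy, z=hλ:
  order 2, 2-stage ⇒ R(z)=1+z+z^2/2
  (e.g. R(-1.18)=0.51620, |R|=0.51620)

Find x<0 with |R(x)|<1.
x=-1.18: |R|=0.5162
|R(-2.14)|=1.1498 |R(-1.82)|=0.8362 |R(-0.77)|=0.5264
Bisect:
  x_lo=-2.5770 |R|=1.7435  x_hi=-0.2449 |R|=0.7851
  mid=-1.41099 |R|=0.58446 →hi
  mid=-1.99402 |R|=0.99403 →hi
  mid=-2.28553 |R|=1.32629 →lo
  mid=-2.13977 |R|=1.14954 →lo
  mid=-2.06689 |R|=1.06913 →lo
  mid=-2.03046 |R|=1.03092 →lo
  mid=-2.01224 |R|=1.01231 →lo
  mid=-2.00313 |R|=1.00313 →lo
  mid=-1.99857 |R|=0.99857 →hi
  mid=-2.00085 |R|=1.00085 →lo
  ...
  [-2.00014,-2.00000] ⇒ x*=-2.0000
Interval (-2.0000, 0).

(-2.0000,0); λ=-8 ⇒ h* = 0.2500.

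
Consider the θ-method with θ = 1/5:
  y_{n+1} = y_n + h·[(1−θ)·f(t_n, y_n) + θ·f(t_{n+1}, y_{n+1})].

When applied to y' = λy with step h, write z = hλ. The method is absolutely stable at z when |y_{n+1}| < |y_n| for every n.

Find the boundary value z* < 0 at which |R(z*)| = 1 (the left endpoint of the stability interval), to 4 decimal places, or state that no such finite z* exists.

On y'=λy, z=hλ:
  y_{n+1} = y_n + z·[4/5·y_n + 1/5·y_{n+1}] ⇒ (1 − 1/5z)y_{n+1} = (1 + 4/5z)y_n
  so R(z) = (1 + 4/5z)/(1 − 1/5z).

Boundary: |R(x)|=1, x<0.
x=-0.86: |R|=0.2662
R=−1: 1+4/5x = −1+1/5x ⇒ -3/5x=2 ⇒ x=2/(-3/5)=-3.3333
Confirm numerically:
  x=-2.955: |R|=0.85732 <1
  x=-1.791: |R|=0.31866 <1
  x=-1.745: |R|=0.29355 <1
  x=-3.892: |R|=1.18848 >1
  x=-3.363: |R|=1.01064 >1
So |R|<1 on (-3.3333, 0).

left endpoint -3.3333.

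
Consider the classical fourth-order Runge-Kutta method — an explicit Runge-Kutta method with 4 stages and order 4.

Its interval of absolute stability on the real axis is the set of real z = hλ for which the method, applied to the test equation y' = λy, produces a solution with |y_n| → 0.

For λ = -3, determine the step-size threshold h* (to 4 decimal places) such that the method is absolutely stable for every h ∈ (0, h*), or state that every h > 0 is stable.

With y'=λy (z=hλ):
  order 4, 4-stage ⇒ R(z)=1+z+z^2/2+z^3/6+z^4/24
  (e.g. R(-0.59)=0.55487, |R|=0.55487)

Need |R(x)|<1, x<0.
x=-0.59: |R|=0.5549
|R(-3.13)|=1.6569 |R(-2.82)|=1.0536 |R(-2.59)|=0.7433
Bisect:
  x_lo=-3.3293 |R|=2.1815  x_hi=-0.3357 |R|=0.7149
  mid=-1.83248 |R|=0.29077 →hi
  mid=-2.58088 |R|=0.73308 →hi
  mid=-2.95507 |R|=1.28764 →lo
  mid=-2.76797 |R|=0.97420 →hi
  mid=-2.86152 |R|=1.12115 →lo
  mid=-2.81475 |R|=1.04533 →lo
  mid=-2.79136 |R|=1.00919 →lo
  mid=-2.77967 |R|=0.99155 →hi
  mid=-2.78552 |R|=1.00033 →lo
  ...
  [-2.78533,-2.78515] ⇒ x*=-2.7853
Interval (-2.7853, 0).

(-2.7853,0); λ=-3 ⇒ h* = 0.9284.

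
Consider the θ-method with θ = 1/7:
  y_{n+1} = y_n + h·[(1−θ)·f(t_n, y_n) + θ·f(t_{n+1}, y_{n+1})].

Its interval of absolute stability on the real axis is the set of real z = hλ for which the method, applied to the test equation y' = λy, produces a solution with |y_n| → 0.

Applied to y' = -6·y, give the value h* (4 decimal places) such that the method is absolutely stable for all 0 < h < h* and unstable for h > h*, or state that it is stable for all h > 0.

(-2.8000,0); λ=-6 ⇒ h* = (14/5)/6 = 0.4667.

Set f=λy, z=hλ:
  y_{n+1} = y_n + z·[6/7·y_n + 1/7·y_{n+1}] ⇒ (1 − 1/7z)y_{n+1} = (1 + 6/7z)y_n
  R(z) = (1 + 6/7z)/(1 − 1/7z).

Solve |R(x)|<1 on ℝ⁻.
x=-0.69: |R|=0.3719
R=−1: 1+6/7x = −1+1/7x ⇒ -5/7x=2 ⇒ x=2/(-5/7)=-2.8000
Confirm numerically:
  x=-2.656: |R|=0.92543 <1
  x=-1.858: |R|=0.46828 <1
  x=-1.828: |R|=0.44948 <1
  x=-1.812: |R|=0.43940 <1
  x=-3.398: |R|=1.28756 >1
  x=-3.347: |R|=1.26433 >1
So |R|<1 on (-2.8000, 0).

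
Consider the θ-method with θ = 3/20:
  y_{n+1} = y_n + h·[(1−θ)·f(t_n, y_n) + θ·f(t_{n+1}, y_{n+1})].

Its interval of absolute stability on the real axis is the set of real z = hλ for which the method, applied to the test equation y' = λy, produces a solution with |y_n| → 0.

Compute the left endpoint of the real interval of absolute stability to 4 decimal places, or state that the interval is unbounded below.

Test eqn y'=λy, z=hλ:
  y_{n+1} = y_n + z·[17/20·y_n + 3/20·y_{n+1}] ⇒ (1 − 3/20z)y_{n+1} = (1 + 17/20z)y_n
  ⇒ R(z) = (1 + 17/20z)/(1 − 3/20z).

Boundary: |R(x)|=1, x<0.
x=-1.45: |R|=0.1910
R=−1: 1+17/20x = −1+3/20x ⇒ -7/10x=2 ⇒ x=2/(-7/10)=-2.8571
Confirm numerically:
  x=-2.217: |R|=0.66373 <1
  x=-1.657: |R|=0.32714 <1
  x=-1.463: |R|=0.19972 <1
  x=-1.169: |R|=0.00540 <1
  x=-3.037: |R|=1.08650 >1
  x=-2.943: |R|=1.04169 >1
Stable set (-2.8571, 0).

left endpoint -2.8571.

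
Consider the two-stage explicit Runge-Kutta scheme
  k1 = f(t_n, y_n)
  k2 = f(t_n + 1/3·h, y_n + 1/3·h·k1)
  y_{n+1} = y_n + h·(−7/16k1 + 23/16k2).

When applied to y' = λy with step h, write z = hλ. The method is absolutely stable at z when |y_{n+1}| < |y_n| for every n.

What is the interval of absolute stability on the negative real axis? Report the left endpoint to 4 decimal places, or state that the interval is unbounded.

z∈(-2.0870,0).

With y'=λy (z=hλ):
  k1=λy_n ⇒ h·k1=z·y_n;  k2=λ(1+1/3z)y_n ⇒ h·k2=z(1+1/3z)y_n
  y_{n+1}/y_n = 1 − 7/16z + 23/16z(1+1/3z) = 1 + z + 23/48z²
  R(z) = 1 + z + 23/48z².

Boundary: |R(x)|=1, x<0.
x=-1.35: |R|=0.5233
R=1: x+23/48x²=0 ⇒ x=−48/23=-2.0870; min R=1−1/(4·23/48)=0.4783>−1
Confirm numerically:
  x=-1.879: |R|=0.81277 <1
  x=-1.638: |R|=0.64763 <1
  x=-1.607: |R|=0.63042 <1
  x=-1.006: |R|=0.47893 <1
  x=-2.633: |R|=1.68891 >1
  x=-2.527: |R|=1.53283 >1
So |R|<1 on (-2.0870, 0).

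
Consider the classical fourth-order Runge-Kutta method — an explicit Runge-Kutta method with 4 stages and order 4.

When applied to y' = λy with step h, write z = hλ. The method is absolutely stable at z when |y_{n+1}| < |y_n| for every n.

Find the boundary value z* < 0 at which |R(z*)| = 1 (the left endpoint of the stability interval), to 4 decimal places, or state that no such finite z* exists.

left endpoint -2.7853.

On y'=λy, z=hλ:
  order 4, 4-stage ⇒ R(z)=1+z+z^2/2+z^3/6+z^4/24
  (e.g. R(-0.93)=0.39956, |R|=0.39956)

Boundary: |R(x)|=1, x<0.
x=-0.93: |R|=0.3996
|R(-2.9)|=1.1872 |R(-2.51)|=0.6583 |R(-0.79)|=0.4561
Bisect:
  x_lo=-3.2672 |R|=2.0053  x_hi=-0.2791 |R|=0.7565
  mid=-1.77318 |R|=0.28162 →hi
  mid=-2.52021 |R|=0.66856 →hi
  mid=-2.89373 |R|=1.17618 →lo
  mid=-2.70697 |R|=0.88819 →hi
  mid=-2.80035 |R|=1.02294 →lo
  mid=-2.75366 |R|=0.95334 →hi
  mid=-2.77700 |R|=0.98757 →hi
  ...
  [-2.78539,-2.78521] ⇒ x*=-2.7853
Interval (-2.7853, 0).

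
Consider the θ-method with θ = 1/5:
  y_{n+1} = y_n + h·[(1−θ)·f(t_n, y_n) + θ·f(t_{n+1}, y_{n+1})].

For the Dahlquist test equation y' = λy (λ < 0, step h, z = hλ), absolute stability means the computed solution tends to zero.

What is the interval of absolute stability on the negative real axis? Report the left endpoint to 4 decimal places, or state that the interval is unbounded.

Test eqn y'=λy, z=hλ:
  y_{n+1} = y_n + z·[4/5·y_n + 1/5·y_{n+1}] ⇒ (1 − 1/5z)y_{n+1} = (1 + 4/5z)y_n
  ⇒ R(z) = (1 + 4/5z)/(1 − 1/5z).

Boundary: |R(x)|=1, x<0.
x=-1.55: |R|=0.1832
R=−1: 1+4/5x = −1+1/5x ⇒ -3/5x=2 ⇒ x=2/(-3/5)=-3.3333
Confirm numerically:
  x=-2.986: |R|=0.86952 <1
  x=-2.896: |R|=0.83384 <1
  x=-2.481: |R|=0.65820 <1
  x=-1.789: |R|=0.31757 <1
  x=-3.788: |R|=1.15521 >1
  x=-3.410: |R|=1.02735 >1
Interval (-3.3333, 0).

z∈(-3.3333,0).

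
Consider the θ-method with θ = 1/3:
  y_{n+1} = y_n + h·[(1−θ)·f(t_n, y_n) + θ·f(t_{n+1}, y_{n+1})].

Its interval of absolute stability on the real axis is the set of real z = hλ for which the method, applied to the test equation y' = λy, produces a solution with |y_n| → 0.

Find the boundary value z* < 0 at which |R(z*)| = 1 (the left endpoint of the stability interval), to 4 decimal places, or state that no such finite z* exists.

With y'=λy (z=hλ):
  y_{n+1} = y_n + z·[2/3·y_n + 1/3·y_{n+1}] ⇒ (1 − 1/3z)y_{n+1} = (1 + 2/3z)y_n
  ⇒ R(z) = (1 + 2/3z)/(1 − 1/3z).

Need |R(x)|<1, x<0.
x=-1.38: |R|=0.0548
R=−1: 1+2/3x = −1+1/3x ⇒ -1/3x=2 ⇒ x=2/(-1/3)=-6.0000
Confirm numerically:
  x=-4.299: |R|=0.76695 <1
  x=-3.713: |R|=0.65932 <1
  x=-3.568: |R|=0.62972 <1
  x=-2.994: |R|=0.49850 <1
  x=-6.285: |R|=1.03069 >1
  x=-6.097: |R|=1.01066 >1
Stable set (-6.0000, 0).

left endpoint -6.0000.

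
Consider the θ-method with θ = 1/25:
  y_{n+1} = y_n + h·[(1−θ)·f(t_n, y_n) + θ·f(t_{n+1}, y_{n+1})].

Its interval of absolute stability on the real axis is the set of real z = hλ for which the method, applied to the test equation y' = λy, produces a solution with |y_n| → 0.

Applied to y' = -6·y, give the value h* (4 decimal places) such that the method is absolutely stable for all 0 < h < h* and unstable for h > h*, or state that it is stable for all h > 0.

Set f=λy, z=hλ:
  y_{n+1} = y_n + z·[24/25·y_n + 1/25·y_{n+1}] ⇒ (1 − 1/25z)y_{n+1} = (1 + 24/25z)y_n
  ⇒ R(z) = (1 + 24/25z)/(1 − 1/25z).

Need |R(x)|<1, x<0.
x=-0.93: |R|=0.1034
R=−1: 1+24/25x = −1+1/25x ⇒ -23/25x=2 ⇒ x=2/(-23/25)=-2.1739
Confirm numerically:
  x=-1.794: |R|=0.67388 <1
  x=-1.770: |R|=0.65297 <1
  x=-1.727: |R|=0.61541 <1
  x=-0.985: |R|=0.05234 <1
  x=-2.655: |R|=1.40011 >1
  x=-2.399: |R|=1.18895 >1
  x=-2.338: |R|=1.13805 >1
So |R|<1 on (-2.1739, 0).

(-2.1739,0); λ=-6 ⇒ h* = (50/23)/6 = 0.3623.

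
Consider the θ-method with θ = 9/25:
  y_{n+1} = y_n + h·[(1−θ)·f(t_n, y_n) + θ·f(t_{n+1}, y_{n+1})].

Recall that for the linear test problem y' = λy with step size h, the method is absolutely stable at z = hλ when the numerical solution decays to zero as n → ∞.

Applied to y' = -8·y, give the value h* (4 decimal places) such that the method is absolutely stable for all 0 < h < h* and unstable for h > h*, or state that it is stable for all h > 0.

(-7.1429,0); λ=-8 ⇒ h* = (50/7)/8 = 0.8929.

Test eqn y'=λy, z=hλ:
  y_{n+1} = y_n + z·[16/25·y_n + 9/25·y_{n+1}] ⇒ (1 − 9/25z)y_{n+1} = (1 + 16/25z)y_n
  Hence R(z) = (1 + 16/25z)/(1 − 9/25z).

Need |R(x)|<1, x<0.
x=-0.83: |R|=0.3609
R=−1: 1+16/25x = −1+9/25x ⇒ -7/25x=2 ⇒ x=2/(-7/25)=-7.1429
Confirm numerically:
  x=-5.937: |R|=0.89238 <1
  x=-4.821: |R|=0.76234 <1
  x=-3.843: |R|=0.61235 <1
  x=-7.434: |R|=1.02217 >1
  x=-7.305: |R|=1.01251 >1
So |R|<1 on (-7.1429, 0).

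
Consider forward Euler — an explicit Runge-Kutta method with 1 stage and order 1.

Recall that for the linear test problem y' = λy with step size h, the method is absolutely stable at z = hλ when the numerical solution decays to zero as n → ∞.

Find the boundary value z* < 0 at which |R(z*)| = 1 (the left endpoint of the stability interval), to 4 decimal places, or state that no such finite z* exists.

With y'=λy (z=hλ):
  order 1, 1-stage ⇒ R(z)=1+z
  (e.g. R(-1.03)=-0.03000, |R|=0.03000)

Boundary: |R(x)|=1, x<0.
x=-1.03: |R|=0.0300
|R(-2.03)|=1.0300 |R(-1.31)|=0.3100 |R(-0.97)|=0.0300
Bisect:
  x_lo=-2.8190 |R|=1.8190  x_hi=-0.1646 |R|=0.8354
  mid=-1.49176 |R|=0.49176 →hi
  mid=-2.15536 |R|=1.15536 →lo
  mid=-1.82356 |R|=0.82356 →hi
  mid=-1.98946 |R|=0.98946 →hi
  mid=-2.07241 |R|=1.07241 →lo
  mid=-2.03093 |R|=1.03093 →lo
  mid=-2.01020 |R|=1.01020 →lo
  ...
  [-2.00015,-1.99999] ⇒ x*=-2.0000
Interval (-2.0000, 0).

left endpoint -2.0000.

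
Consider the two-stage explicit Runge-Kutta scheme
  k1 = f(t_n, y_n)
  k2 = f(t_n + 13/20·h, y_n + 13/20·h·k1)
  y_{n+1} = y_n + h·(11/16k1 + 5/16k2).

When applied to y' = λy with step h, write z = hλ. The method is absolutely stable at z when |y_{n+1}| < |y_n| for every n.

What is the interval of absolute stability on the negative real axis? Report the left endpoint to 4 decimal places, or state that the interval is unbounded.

Test eqn y'=λy, z=hλ:
  k1=λy_n ⇒ h·k1=z·y_n;  k2=λ(1+13/20z)y_n ⇒ h·k2=z(1+13/20z)y_n
  y_{n+1}/y_n = 1 + 11/16z + 5/16z(1+13/20z) = 1 + z + 13/64z²
  R(z) = 1 + z + 13/64z².

Solve |R(x)|<1 on ℝ⁻.
x=-1.43: |R|=0.0146
R=1: x+13/64x²=0 ⇒ x=−64/13=-4.9231; min R=1−1/(4·13/64)=-0.2308>−1
Confirm numerically:
  x=-3.736: |R|=0.09916 <1
  x=-3.215: |R|=0.11545 <1
  x=-2.971: |R|=0.17805 <1
  x=-2.492: |R|=0.23058 <1
  x=-5.455: |R|=1.58940 >1
  x=-5.220: |R|=1.31483 >1
Stable set (-4.9231, 0).

(-4.9231, 0).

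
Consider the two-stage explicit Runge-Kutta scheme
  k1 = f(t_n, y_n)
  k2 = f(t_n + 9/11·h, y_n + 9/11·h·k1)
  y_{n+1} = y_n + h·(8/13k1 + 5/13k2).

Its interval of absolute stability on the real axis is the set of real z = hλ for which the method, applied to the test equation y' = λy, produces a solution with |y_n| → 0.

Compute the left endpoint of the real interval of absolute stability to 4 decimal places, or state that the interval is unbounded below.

left endpoint -3.1778.

With y'=λy (z=hλ):
  k1=λy_n ⇒ h·k1=z·y_n;  k2=λ(1+9/11z)y_n ⇒ h·k2=z(1+9/11z)y_n
  y_{n+1}/y_n = 1 + 8/13z + 5/13z(1+9/11z) = 1 + z + 45/143z²
  so R(z) = 1 + z + 45/143z².

Need |R(x)|<1, x<0.
x=-1.24: |R|=0.2439
R=1: x+45/143x²=0 ⇒ x=−143/45=-3.1778; min R=1−1/(4·45/143)=0.2056>−1
Confirm numerically:
  x=-2.348: |R|=0.38689 <1
  x=-2.331: |R|=0.37886 <1
  x=-1.471: |R|=0.20993 <1
  x=-1.305: |R|=0.23092 <1
  x=-3.346: |R|=1.17713 >1
  x=-3.323: |R|=1.15186 >1
  x=-3.319: |R|=1.14750 >1
Interval (-3.1778, 0).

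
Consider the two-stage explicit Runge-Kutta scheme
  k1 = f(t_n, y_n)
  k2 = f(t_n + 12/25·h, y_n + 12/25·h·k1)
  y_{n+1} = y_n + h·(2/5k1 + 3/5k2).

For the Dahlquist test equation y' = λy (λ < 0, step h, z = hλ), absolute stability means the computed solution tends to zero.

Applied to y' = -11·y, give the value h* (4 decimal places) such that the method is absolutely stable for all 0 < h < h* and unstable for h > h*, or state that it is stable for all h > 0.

On y'=λy, z=hλ:
  k1=λy_n ⇒ h·k1=z·y_n;  k2=λ(1+12/25z)y_n ⇒ h·k2=z(1+12/25z)y_n
  y_{n+1}/y_n = 1 + 2/5z + 3/5z(1+12/25z) = 1 + z + 36/125z²
  R(z) = 1 + z + 36/125z².

Find x<0 with |R(x)|<1.
x=-0.39: |R|=0.6538
R=1: x+36/125x²=0 ⇒ x=−125/36=-3.4722; min R=1−1/(4·36/125)=0.1319>−1
Confirm numerically:
  x=-3.162: |R|=0.71749 <1
  x=-3.130: |R|=0.69151 <1
  x=-3.108: |R|=0.67398 <1
  x=-2.755: |R|=0.43093 <1
  x=-3.852: |R|=1.42132 >1
  x=-3.815: |R|=1.37662 >1
  x=-3.603: |R|=1.13570 >1
Interval (-3.4722, 0).

(-3.4722,0); λ=-11 ⇒ h* = (125/36)/11 = 0.3157.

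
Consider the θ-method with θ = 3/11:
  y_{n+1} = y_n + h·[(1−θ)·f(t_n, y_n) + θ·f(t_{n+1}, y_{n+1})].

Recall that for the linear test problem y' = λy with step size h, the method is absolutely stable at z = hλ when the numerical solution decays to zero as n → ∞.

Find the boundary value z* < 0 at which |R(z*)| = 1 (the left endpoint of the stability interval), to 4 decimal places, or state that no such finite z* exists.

Set f=λy, z=hλ:
  y_{n+1} = y_n + z·[8/11·y_n + 3/11·y_{n+1}] ⇒ (1 − 3/11z)y_{n+1} = (1 + 8/11z)y_n
  R(z) = (1 + 8/11z)/(1 − 3/11z).

Solve |R(x)|<1 on ℝ⁻.
x=-1.22: |R|=0.0846
R=−1: 1+8/11x = −1+3/11x ⇒ -5/11x=2 ⇒ x=2/(-5/11)=-4.4000
Confirm numerically:
  x=-3.859: |R|=0.88019 <1
  x=-3.507: |R|=0.79253 <1
  x=-3.320: |R|=0.74237 <1
  x=-3.260: |R|=0.72570 <1
  x=-4.948: |R|=1.10602 >1
  x=-4.600: |R|=1.04032 >1
Stable set (-4.4000, 0).

left endpoint -4.4000.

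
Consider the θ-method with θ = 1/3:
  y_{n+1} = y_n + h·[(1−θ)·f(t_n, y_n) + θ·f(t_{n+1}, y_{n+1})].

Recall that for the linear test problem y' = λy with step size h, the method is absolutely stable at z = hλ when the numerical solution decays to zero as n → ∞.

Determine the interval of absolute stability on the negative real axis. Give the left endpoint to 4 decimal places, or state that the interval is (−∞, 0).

(-6.0000, 0).

Set f=λy, z=hλ:
  y_{n+1} = y_n + z·[2/3·y_n + 1/3·y_{n+1}] ⇒ (1 − 1/3z)y_{n+1} = (1 + 2/3z)y_n
  Hence R(z) = (1 + 2/3z)/(1 − 1/3z).

Solve |R(x)|<1 on ℝ⁻.
x=-1.78: |R|=0.1172
R=−1: 1+2/3x = −1+1/3x ⇒ -1/3x=2 ⇒ x=2/(-1/3)=-6.0000
Confirm numerically:
  x=-5.841: |R|=0.98202 <1
  x=-4.854: |R|=0.85409 <1
  x=-3.079: |R|=0.51949 <1
  x=-6.589: |R|=1.06142 >1
  x=-6.221: |R|=1.02397 >1
  x=-6.039: |R|=1.00431 >1
So |R|<1 on (-6.0000, 0).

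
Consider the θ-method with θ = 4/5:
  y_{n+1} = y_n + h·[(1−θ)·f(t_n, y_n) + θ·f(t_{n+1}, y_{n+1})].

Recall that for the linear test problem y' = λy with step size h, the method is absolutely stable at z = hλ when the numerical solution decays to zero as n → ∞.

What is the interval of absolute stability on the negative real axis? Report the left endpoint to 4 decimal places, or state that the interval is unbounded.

Set f=λy, z=hλ:
  y_{n+1} = y_n + z·[1/5·y_n + 4/5·y_{n+1}] ⇒ (1 − 4/5z)y_{n+1} = (1 + 1/5z)y_n
  ⇒ R(z) = (1 + 1/5z)/(1 − 4/5z).

Need |R(x)|<1, x<0.
x=-0.85: |R|=0.4940
x=-2: |R|=0.2308
x=-10: |R|=0.1111
x=-100: |R|=0.2346
θ=4/5≥1/2 ⇒ |1+1/5x|<|1−4/5x| ∀x<0 ⇒ stable on all of ℝ⁻.

(−∞, 0) — no finite endpoint.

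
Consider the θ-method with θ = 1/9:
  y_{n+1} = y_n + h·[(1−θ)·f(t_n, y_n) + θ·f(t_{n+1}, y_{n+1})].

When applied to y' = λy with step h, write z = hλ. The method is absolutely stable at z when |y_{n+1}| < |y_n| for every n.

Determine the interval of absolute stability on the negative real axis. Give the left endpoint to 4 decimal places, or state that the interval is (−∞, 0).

Test eqn y'=λy, z=hλ:
  y_{n+1} = y_n + z·[8/9·y_n + 1/9·y_{n+1}] ⇒ (1 − 1/9z)y_{n+1} = (1 + 8/9z)y_n
  R(z) = (1 + 8/9z)/(1 − 1/9z).

Boundary: |R(x)|=1, x<0.
x=-1.6: |R|=0.3585
R=−1: 1+8/9x = −1+1/9x ⇒ -7/9x=2 ⇒ x=2/(-7/9)=-2.5714
Confirm numerically:
  x=-2.330: |R|=0.85084 <1
  x=-1.501: |R|=0.28645 <1
  x=-1.086: |R|=0.03093 <1
  x=-2.736: |R|=1.09816 >1
  x=-2.684: |R|=1.06744 >1
  x=-2.629: |R|=1.03465 >1
Stable set (-2.5714, 0).

z∈(-2.5714,0).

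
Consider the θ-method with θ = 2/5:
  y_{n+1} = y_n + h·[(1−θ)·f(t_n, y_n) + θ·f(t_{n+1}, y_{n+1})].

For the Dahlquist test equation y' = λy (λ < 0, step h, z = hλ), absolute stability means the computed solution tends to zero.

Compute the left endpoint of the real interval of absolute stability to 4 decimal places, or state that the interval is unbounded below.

z* = -10.0000.

Set f=λy, z=hλ:
  y_{n+1} = y_n + z·[3/5·y_n + 2/5·y_{n+1}] ⇒ (1 − 2/5z)y_{n+1} = (1 + 3/5z)y_n
  ⇒ R(z) = (1 + 3/5z)/(1 − 2/5z).

Need |R(x)|<1, x<0.
x=-1.34: |R|=0.1276
R=−1: 1+3/5x = −1+2/5x ⇒ -1/5x=2 ⇒ x=2/(-1/5)=-10.0000
Confirm numerically:
  x=-6.715: |R|=0.82176 <1
  x=-6.159: |R|=0.77821 <1
  x=-4.890: |R|=0.65426 <1
  x=-4.570: |R|=0.61598 <1
  x=-10.486: |R|=1.01871 >1
  x=-10.199: |R|=1.00784 >1
  x=-10.024: |R|=1.00096 >1
Stable set (-10.0000, 0).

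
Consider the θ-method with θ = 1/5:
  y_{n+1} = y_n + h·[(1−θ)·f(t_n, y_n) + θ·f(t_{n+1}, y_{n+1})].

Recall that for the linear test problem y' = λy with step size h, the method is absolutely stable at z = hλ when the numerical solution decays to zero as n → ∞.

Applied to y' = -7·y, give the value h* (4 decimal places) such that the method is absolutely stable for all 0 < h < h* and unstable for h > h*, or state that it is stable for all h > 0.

(-3.3333,0); λ=-7 ⇒ h* = (10/3)/7 = 0.4762.

Test eqn y'=λy, z=hλ:
  y_{n+1} = y_n + z·[4/5·y_n + 1/5·y_{n+1}] ⇒ (1 − 1/5z)y_{n+1} = (1 + 4/5z)y_n
  R(z) = (1 + 4/5z)/(1 − 1/5z).

Solve |R(x)|<1 on ℝ⁻.
x=-0.76: |R|=0.3403
R=−1: 1+4/5x = −1+1/5x ⇒ -3/5x=2 ⇒ x=2/(-3/5)=-3.3333
Confirm numerically:
  x=-3.116: |R|=0.91966 <1
  x=-1.892: |R|=0.37261 <1
  x=-1.623: |R|=0.22528 <1
  x=-1.522: |R|=0.16682 <1
  x=-3.847: |R|=1.17418 >1
  x=-3.766: |R|=1.14807 >1
  x=-3.760: |R|=1.14612 >1
Interval (-3.3333, 0).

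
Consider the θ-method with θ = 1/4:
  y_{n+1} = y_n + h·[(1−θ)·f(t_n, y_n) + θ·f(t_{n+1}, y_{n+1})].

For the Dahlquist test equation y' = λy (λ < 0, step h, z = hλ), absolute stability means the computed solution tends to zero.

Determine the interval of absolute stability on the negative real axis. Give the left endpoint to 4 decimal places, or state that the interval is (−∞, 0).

(-4.0000, 0).

With y'=λy (z=hλ):
  y_{n+1} = y_n + z·[3/4·y_n + 1/4·y_{n+1}] ⇒ (1 − 1/4z)y_{n+1} = (1 + 3/4z)y_n
  ⇒ R(z) = (1 + 3/4z)/(1 − 1/4z).

Need |R(x)|<1, x<0.
x=-1.04: |R|=0.1746
R=−1: 1+3/4x = −1+1/4x ⇒ -1/2x=2 ⇒ x=2/(-1/2)=-4.0000
Confirm numerically:
  x=-3.852: |R|=0.96230 <1
  x=-3.107: |R|=0.74870 <1
  x=-2.765: |R|=0.63489 <1
  x=-1.796: |R|=0.23948 <1
  x=-4.540: |R|=1.12646 >1
  x=-4.381: |R|=1.09092 >1
  x=-4.319: |R|=1.07669 >1
So |R|<1 on (-4.0000, 0).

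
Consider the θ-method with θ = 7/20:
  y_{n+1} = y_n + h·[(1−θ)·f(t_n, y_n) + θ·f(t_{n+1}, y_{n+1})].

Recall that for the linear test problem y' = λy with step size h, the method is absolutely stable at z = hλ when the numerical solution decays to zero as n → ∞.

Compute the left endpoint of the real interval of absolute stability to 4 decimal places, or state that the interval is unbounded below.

Test eqn y'=λy, z=hλ:
  y_{n+1} = y_n + z·[13/20·y_n + 7/20·y_{n+1}] ⇒ (1 − 7/20z)y_{n+1} = (1 + 13/20z)y_n
  Hence R(z) = (1 + 13/20z)/(1 − 7/20z).

Solve |R(x)|<1 on ℝ⁻.
x=-1.48: |R|=0.0250
R=−1: 1+13/20x = −1+7/20x ⇒ -3/10x=2 ⇒ x=2/(-3/10)=-6.6667
Confirm numerically:
  x=-5.809: |R|=0.91517 <1
  x=-5.242: |R|=0.84923 <1
  x=-4.027: |R|=0.67134 <1
  x=-7.158: |R|=1.04205 >1
  x=-7.024: |R|=1.03100 >1
  x=-6.706: |R|=1.00353 >1
Interval (-6.6667, 0).

left endpoint -6.6667.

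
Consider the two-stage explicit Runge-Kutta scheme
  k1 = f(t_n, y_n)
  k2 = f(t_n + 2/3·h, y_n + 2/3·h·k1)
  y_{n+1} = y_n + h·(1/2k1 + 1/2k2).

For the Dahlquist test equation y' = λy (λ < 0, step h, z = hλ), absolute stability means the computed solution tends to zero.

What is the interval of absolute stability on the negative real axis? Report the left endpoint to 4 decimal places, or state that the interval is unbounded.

With y'=λy (z=hλ):
  k1=λy_n ⇒ h·k1=z·y_n;  k2=λ(1+2/3z)y_n ⇒ h·k2=z(1+2/3z)y_n
  y_{n+1}/y_n = 1 + 1/2z + 1/2z(1+2/3z) = 1 + z + 1/3z²
  ⇒ R(z) = 1 + z + 1/3z².

Solve |R(x)|<1 on ℝ⁻.
x=-1.47: |R|=0.2503
R=1: x+1/3x²=0 ⇒ x=−3=-3.0000; min R=1−1/(4·1/3)=0.2500>−1
Confirm numerically:
  x=-1.876: |R|=0.29713 <1
  x=-1.691: |R|=0.26216 <1
  x=-1.587: |R|=0.25252 <1
  x=-1.419: |R|=0.25219 <1
  x=-3.408: |R|=1.46349 >1
  x=-3.405: |R|=1.45967 >1
So |R|<1 on (-3.0000, 0).

(-3.0000, 0).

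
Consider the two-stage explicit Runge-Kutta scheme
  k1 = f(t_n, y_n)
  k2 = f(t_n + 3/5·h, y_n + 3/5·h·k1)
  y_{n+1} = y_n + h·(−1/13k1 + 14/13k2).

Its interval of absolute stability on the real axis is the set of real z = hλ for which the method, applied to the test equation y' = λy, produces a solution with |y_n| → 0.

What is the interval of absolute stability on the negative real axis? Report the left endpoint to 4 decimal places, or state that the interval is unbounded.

Test eqn y'=λy, z=hλ:
  k1=λy_n ⇒ h·k1=z·y_n;  k2=λ(1+3/5z)y_n ⇒ h·k2=z(1+3/5z)y_n
  y_{n+1}/y_n = 1 − 1/13z + 14/13z(1+3/5z) = 1 + z + 42/65z²
  ⇒ R(z) = 1 + z + 42/65z².

Solve |R(x)|<1 on ℝ⁻.
x=-1.08: |R|=0.6737
R=1: x+42/65x²=0 ⇒ x=−65/42=-1.5476; min R=1−1/(4·42/65)=0.6131>−1
Confirm numerically:
  x=-1.484: |R|=0.93900 <1
  x=-1.106: |R|=0.68440 <1
  x=-0.805: |R|=0.61372 <1
  x=-0.746: |R|=0.61359 <1
  x=-1.928: |R|=1.47387 >1
  x=-1.773: |R|=1.25820 >1
  x=-1.568: |R|=1.02065 >1
So |R|<1 on (-1.5476, 0).

(-1.5476, 0).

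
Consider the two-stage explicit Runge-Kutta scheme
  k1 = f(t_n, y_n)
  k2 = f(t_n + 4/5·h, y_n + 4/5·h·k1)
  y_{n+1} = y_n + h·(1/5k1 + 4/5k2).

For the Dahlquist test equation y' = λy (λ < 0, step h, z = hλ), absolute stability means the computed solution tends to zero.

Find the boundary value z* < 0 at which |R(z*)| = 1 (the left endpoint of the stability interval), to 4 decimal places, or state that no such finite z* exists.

With y'=λy (z=hλ):
  k1=λy_n ⇒ h·k1=z·y_n;  k2=λ(1+4/5z)y_n ⇒ h·k2=z(1+4/5z)y_n
  y_{n+1}/y_n = 1 + 1/5z + 4/5z(1+4/5z) = 1 + z + 16/25z²
  Hence R(z) = 1 + z + 16/25z².

Boundary: |R(x)|=1, x<0.
x=-0.75: |R|=0.6100
R=1: x+16/25x²=0 ⇒ x=−25/16=-1.5625; min R=1−1/(4·16/25)=0.6094>−1
Confirm numerically:
  x=-1.355: |R|=0.82006 <1
  x=-0.909: |R|=0.61982 <1
  x=-0.726: |R|=0.61133 <1
  x=-2.040: |R|=1.62342 >1
  x=-1.894: |R|=1.40183 >1
  x=-1.651: |R|=1.09351 >1
So |R|<1 on (-1.5625, 0).

left endpoint -1.5625.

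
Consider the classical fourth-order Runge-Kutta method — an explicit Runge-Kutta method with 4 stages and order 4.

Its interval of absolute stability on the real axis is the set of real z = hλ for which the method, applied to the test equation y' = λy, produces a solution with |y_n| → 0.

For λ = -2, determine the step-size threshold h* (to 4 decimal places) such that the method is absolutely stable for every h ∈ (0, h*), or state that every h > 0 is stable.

(-2.7853,0); λ=-2 ⇒ h* = 1.3926.

Set f=λy, z=hλ:
  order 4, 4-stage ⇒ R(z)=1+z+z^2/2+z^3/6+z^4/24
  (e.g. R(-1.42)=0.28040, |R|=0.28040)

Solve |R(x)|<1 on ℝ⁻.
x=-1.42: |R|=0.2804
|R(-2.95)|=1.2781 |R(-2.73)|=0.9198 |R(-2.49)|=0.6387
Bisect:
  x_lo=-3.4409 |R|=2.5298  x_hi=-0.1617 |R|=0.8507
  mid=-1.80127 |R|=0.28559 →hi
  mid=-2.62107 |R|=0.77935 →hi
  mid=-3.03097 |R|=1.43814 →lo
  mid=-2.82602 |R|=1.06316 →lo
  mid=-2.72354 |R|=0.91082 →hi
  mid=-2.77478 |R|=0.98427 →hi
  mid=-2.80040 |R|=1.02301 →lo
  ...
  [-2.78539,-2.78519] ⇒ x*=-2.7853
Stable set (-2.7853, 0).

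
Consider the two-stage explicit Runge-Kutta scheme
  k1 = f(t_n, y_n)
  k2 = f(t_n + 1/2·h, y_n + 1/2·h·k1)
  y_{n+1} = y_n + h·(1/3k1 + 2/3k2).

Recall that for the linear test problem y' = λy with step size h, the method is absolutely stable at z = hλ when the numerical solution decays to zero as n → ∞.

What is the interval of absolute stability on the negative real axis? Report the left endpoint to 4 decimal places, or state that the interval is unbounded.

(-3.0000, 0).

On y'=λy, z=hλ:
  k1=λy_n ⇒ h·k1=z·y_n;  k2=λ(1+1/2z)y_n ⇒ h·k2=z(1+1/2z)y_n
  y_{n+1}/y_n = 1 + 1/3z + 2/3z(1+1/2z) = 1 + z + 1/3z²
  ⇒ R(z) = 1 + z + 1/3z².

Solve |R(x)|<1 on ℝ⁻.
x=-0.65: |R|=0.4908
R=1: x+1/3x²=0 ⇒ x=−3=-3.0000; min R=1−1/(4·1/3)=0.2500>−1
Confirm numerically:
  x=-1.969: |R|=0.32332 <1
  x=-1.886: |R|=0.29967 <1
  x=-1.468: |R|=0.25034 <1
  x=-3.369: |R|=1.41439 >1
  x=-3.197: |R|=1.20994 >1
  x=-3.100: |R|=1.10333 >1
So |R|<1 on (-3.0000, 0).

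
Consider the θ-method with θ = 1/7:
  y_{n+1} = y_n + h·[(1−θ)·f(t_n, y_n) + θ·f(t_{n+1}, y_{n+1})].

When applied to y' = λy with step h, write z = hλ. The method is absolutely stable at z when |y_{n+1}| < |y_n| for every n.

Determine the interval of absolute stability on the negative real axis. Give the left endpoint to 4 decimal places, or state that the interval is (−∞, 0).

z∈(-2.8000,0).

With y'=λy (z=hλ):
  y_{n+1} = y_n + z·[6/7·y_n + 1/7·y_{n+1}] ⇒ (1 − 1/7z)y_{n+1} = (1 + 6/7z)y_n
  ⇒ R(z) = (1 + 6/7z)/(1 − 1/7z).

Boundary: |R(x)|=1, x<0.
x=-0.94: |R|=0.1713
R=−1: 1+6/7x = −1+1/7x ⇒ -5/7x=2 ⇒ x=2/(-5/7)=-2.8000
Confirm numerically:
  x=-2.665: |R|=0.93016 <1
  x=-2.647: |R|=0.92070 <1
  x=-2.529: |R|=0.85780 <1
  x=-2.269: |R|=0.71356 <1
  x=-3.342: |R|=1.26204 >1
  x=-3.058: |R|=1.12826 >1
Stable set (-2.8000, 0).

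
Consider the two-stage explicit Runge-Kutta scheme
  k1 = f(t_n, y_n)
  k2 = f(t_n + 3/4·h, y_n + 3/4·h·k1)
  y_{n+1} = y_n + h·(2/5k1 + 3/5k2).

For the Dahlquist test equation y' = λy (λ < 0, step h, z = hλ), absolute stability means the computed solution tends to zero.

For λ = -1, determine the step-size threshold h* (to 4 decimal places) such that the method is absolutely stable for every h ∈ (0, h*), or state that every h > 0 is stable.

(-2.2222,0); λ=-1 ⇒ h* = (20/9)/1 = 2.2222.

With y'=λy (z=hλ):
  k1=λy_n ⇒ h·k1=z·y_n;  k2=λ(1+3/4z)y_n ⇒ h·k2=z(1+3/4z)y_n
  y_{n+1}/y_n = 1 + 2/5z + 3/5z(1+3/4z) = 1 + z + 9/20z²
  R(z) = 1 + z + 9/20z².

Boundary: |R(x)|=1, x<0.
x=-1.72: |R|=0.6113
R=1: x+9/20x²=0 ⇒ x=−20/9=-2.2222; min R=1−1/(4·9/20)=0.4444>−1
Confirm numerically:
  x=-2.180: |R|=0.95858 <1
  x=-2.169: |R|=0.94805 <1
  x=-1.995: |R|=0.79601 <1
  x=-0.901: |R|=0.46431 <1
  x=-2.746: |R|=1.64723 >1
  x=-2.507: |R|=1.32127 >1
So |R|<1 on (-2.2222, 0).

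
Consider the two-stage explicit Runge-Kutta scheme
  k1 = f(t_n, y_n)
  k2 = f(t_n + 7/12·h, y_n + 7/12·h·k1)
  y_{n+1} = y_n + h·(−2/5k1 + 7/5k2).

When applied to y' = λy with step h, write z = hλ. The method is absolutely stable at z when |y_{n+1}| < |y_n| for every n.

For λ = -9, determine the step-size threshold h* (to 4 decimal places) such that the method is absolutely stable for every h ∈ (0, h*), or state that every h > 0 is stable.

Test eqn y'=λy, z=hλ:
  k1=λy_n ⇒ h·k1=z·y_n;  k2=λ(1+7/12z)y_n ⇒ h·k2=z(1+7/12z)y_n
  y_{n+1}/y_n = 1 − 2/5z + 7/5z(1+7/12z) = 1 + z + 49/60z²
  so R(z) = 1 + z + 49/60z².

Boundary: |R(x)|=1, x<0.
x=-1.55: |R|=1.4120
R=1: x+49/60x²=0 ⇒ x=−60/49=-1.2245; min R=1−1/(4·49/60)=0.6939>−1
Confirm numerically:
  x=-1.109: |R|=0.89540 <1
  x=-0.974: |R|=0.80075 <1
  x=-0.638: |R|=0.69442 <1
  x=-1.730: |R|=1.71420 >1
  x=-1.611: |R|=1.50851 >1
  x=-1.444: |R|=1.25886 >1
Stable set (-1.2245, 0).

(-1.2245,0); λ=-9 ⇒ h* = (60/49)/9 = 0.1361.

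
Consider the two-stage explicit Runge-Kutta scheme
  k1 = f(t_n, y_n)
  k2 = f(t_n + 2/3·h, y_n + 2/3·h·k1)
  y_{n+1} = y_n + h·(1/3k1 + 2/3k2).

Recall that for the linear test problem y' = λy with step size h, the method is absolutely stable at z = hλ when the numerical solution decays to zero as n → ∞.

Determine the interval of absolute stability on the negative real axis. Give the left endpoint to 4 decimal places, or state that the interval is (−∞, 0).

With y'=λy (z=hλ):
  k1=λy_n ⇒ h·k1=z·y_n;  k2=λ(1+2/3z)y_n ⇒ h·k2=z(1+2/3z)y_n
  y_{n+1}/y_n = 1 + 1/3z + 2/3z(1+2/3z) = 1 + z + 4/9z²
  ⇒ R(z) = 1 + z + 4/9z².

Boundary: |R(x)|=1, x<0.
x=-1.65: |R|=0.5600
R=1: x+4/9x²=0 ⇒ x=−9/4=-2.2500; min R=1−1/(4·4/9)=0.4375>−1
Confirm numerically:
  x=-1.464: |R|=0.48858 <1
  x=-1.178: |R|=0.43875 <1
  x=-1.072: |R|=0.43875 <1
  x=-2.826: |R|=1.72346 >1
  x=-2.748: |R|=1.60822 >1
  x=-2.511: |R|=1.29128 >1
Stable set (-2.2500, 0).

z∈(-2.2500,0).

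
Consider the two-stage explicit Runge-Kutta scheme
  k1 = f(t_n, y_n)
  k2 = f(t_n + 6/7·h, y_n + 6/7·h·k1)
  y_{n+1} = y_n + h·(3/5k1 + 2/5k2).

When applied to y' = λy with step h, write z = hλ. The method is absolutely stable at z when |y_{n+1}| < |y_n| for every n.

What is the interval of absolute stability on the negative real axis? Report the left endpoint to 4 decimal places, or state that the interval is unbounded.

Set f=λy, z=hλ:
  k1=λy_n ⇒ h·k1=z·y_n;  k2=λ(1+6/7z)y_n ⇒ h·k2=z(1+6/7z)y_n
  y_{n+1}/y_n = 1 + 3/5z + 2/5z(1+6/7z) = 1 + z + 12/35z²
  so R(z) = 1 + z + 12/35z².

Boundary: |R(x)|=1, x<0.
x=-1.4: |R|=0.2720
R=1: x+12/35x²=0 ⇒ x=−35/12=-2.9167; min R=1−1/(4·12/35)=0.2708>−1
Confirm numerically:
  x=-2.357: |R|=0.54773 <1
  x=-1.816: |R|=0.31469 <1
  x=-1.301: |R|=0.27932 <1
  x=-3.312: |R|=1.44892 >1
  x=-3.221: |R|=1.33609 >1
  x=-3.155: |R|=1.25781 >1
Stable set (-2.9167, 0).

(-2.9167, 0).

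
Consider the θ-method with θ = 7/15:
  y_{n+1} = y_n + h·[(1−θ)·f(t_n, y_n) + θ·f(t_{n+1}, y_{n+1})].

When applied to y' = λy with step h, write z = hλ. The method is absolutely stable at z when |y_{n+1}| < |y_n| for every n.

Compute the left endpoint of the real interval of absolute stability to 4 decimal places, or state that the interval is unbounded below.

left endpoint -30.0000.

On y'=λy, z=hλ:
  y_{n+1} = y_n + z·[8/15·y_n + 7/15·y_{n+1}] ⇒ (1 − 7/15z)y_{n+1} = (1 + 8/15z)y_n
  Hence R(z) = (1 + 8/15z)/(1 − 7/15z).

Find x<0 with |R(x)|<1.
x=-1.1: |R|=0.2731
R=−1: 1+8/15x = −1+7/15x ⇒ -1/15x=2 ⇒ x=2/(-1/15)=-30.0000
Confirm numerically:
  x=-29.387: |R|=0.99722 <1
  x=-24.599: |R|=0.97115 <1
  x=-23.112: |R|=0.96104 <1
  x=-21.020: |R|=0.94462 <1
  x=-30.152: |R|=1.00067 >1
  x=-30.132: |R|=1.00058 >1
Stable set (-30.0000, 0).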